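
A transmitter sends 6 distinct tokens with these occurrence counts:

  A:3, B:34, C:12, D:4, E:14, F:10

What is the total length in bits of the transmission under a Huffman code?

170

Build the Huffman tree bottom-up:
combine A(3), D(4) → 7
combine 7, F(10) → 17
combine C(12), E(14) → 26
combine 17, 26 → 43
combine B(34), 43 → 77
Total encoded bits = sum of merged weights = 7 + 17 + 26 + 43 + 77 = 170.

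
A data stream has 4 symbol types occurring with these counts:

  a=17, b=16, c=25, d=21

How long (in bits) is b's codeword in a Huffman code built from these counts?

2

Huffman merges, smallest pair first:
b(16) + a(17) → 33
d(21) + c(25) → 46
33 + 46 → 79
b sits 2 levels below the root, so its codeword is 2 bits.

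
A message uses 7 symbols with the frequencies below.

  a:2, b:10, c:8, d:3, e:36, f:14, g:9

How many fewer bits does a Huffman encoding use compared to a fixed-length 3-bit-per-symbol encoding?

Fixed-length: 3 bits × 82 symbols = 246 bits.
Huffman merges:
a(2) + d(3) → 5
5 + c(8) → 13
g(9) + b(10) → 19
13 + f(14) → 27
19 + 27 → 46
e(36) + 46 → 82
Huffman total = 5 + 13 + 19 + 27 + 46 + 82 = 192 bits.
Saving = 246 − 192 = 54 bits.

54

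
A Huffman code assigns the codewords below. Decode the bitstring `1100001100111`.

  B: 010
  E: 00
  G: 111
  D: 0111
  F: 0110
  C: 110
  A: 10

CEFD

Read left to right; each codeword is recognised as soon as it completes (prefix code):
  110→C | 00→E | 0110→F | 0111→D
Decoded message: CEFD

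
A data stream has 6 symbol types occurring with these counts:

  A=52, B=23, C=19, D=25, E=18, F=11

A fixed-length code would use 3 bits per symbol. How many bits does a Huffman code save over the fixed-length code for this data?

Fixed-length: 3 bits × 148 symbols = 444 bits.
Huffman merges:
F(11) + E(18) → 29
C(19) + B(23) → 42
D(25) + 29 → 54
42 + A(52) → 94
54 + 94 → 148
Huffman total = 29 + 42 + 54 + 94 + 148 = 367 bits.
Saving = 444 − 367 = 77 bits.

77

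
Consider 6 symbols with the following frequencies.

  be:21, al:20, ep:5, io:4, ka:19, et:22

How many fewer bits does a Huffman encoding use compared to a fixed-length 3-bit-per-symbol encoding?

Fixed-length: 3 bits × 91 symbols = 273 bits.
Huffman merges:
merge io(4) and ep(5): 9
merge 9 and ka(19): 28
merge al(20) and be(21): 41
merge et(22) and 28: 50
merge 41 and 50: 91
Huffman total = 9 + 28 + 41 + 50 + 91 = 219 bits.
Saving = 273 − 219 = 54 bits.

54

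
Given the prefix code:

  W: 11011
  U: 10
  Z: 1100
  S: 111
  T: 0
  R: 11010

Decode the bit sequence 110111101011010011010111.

WRRTRS

Read left to right; each codeword is recognised as soon as it completes (prefix code):
  11011→W | 11010→R | 11010→R | 0→T | 11010→R | 111→S
Decoded message: WRRTRS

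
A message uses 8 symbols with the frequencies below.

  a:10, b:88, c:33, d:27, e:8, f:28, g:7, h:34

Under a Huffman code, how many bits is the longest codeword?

6

Merge the two lowest-weight nodes at each step:
g(7) + e(8) → 15
a(10) + 15 → 25
25 + d(27) → 52
f(28) + c(33) → 61
h(34) + 52 → 86
61 + 86 → 147
b(88) + 147 → 235
The first pair merged (g, e) ends up deepest, at depth 6.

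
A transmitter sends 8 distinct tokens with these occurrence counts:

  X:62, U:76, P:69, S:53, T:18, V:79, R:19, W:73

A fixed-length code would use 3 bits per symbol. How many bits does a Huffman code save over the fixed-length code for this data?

42

Fixed-length: 3 bits × 449 symbols = 1347 bits.
Huffman merges:
T(18) + R(19) → 37
37 + S(53) → 90
X(62) + P(69) → 131
W(73) + U(76) → 149
V(79) + 90 → 169
131 + 149 → 280
169 + 280 → 449
Huffman total = 37 + 90 + 131 + 149 + 169 + 280 + 449 = 1305 bits.
Saving = 1347 − 1305 = 42 bits.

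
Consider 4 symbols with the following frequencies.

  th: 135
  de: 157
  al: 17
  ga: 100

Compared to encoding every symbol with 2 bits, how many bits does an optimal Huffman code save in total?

Fixed-length: 2 bits × 409 symbols = 818 bits.
Huffman merges:
combine al(17), ga(100) → 117
combine 117, th(135) → 252
combine de(157), 252 → 409
Huffman total = 117 + 252 + 409 = 778 bits.
Saving = 818 − 778 = 40 bits.

40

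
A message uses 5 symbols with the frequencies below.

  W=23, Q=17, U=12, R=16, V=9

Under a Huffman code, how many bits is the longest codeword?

Merge the two lowest-weight nodes at each step:
combine V(9), U(12) → 21
combine R(16), Q(17) → 33
combine 21, W(23) → 44
combine 33, 44 → 77
Maximum depth reached is 3.

3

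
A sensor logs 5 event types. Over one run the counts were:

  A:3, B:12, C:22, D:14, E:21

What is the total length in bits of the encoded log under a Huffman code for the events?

159

Greedily combine the two least-frequent nodes:
A(3) + B(12) → 15
D(14) + 15 → 29
E(21) + C(22) → 43
29 + 43 → 72
Total encoded bits = sum of merged weights = 15 + 29 + 43 + 72 = 159.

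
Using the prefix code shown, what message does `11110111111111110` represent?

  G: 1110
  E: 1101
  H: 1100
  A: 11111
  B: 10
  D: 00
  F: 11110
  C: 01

FAAB

Read left to right; each codeword is recognised as soon as it completes (prefix code):
  11110→F | 11111→A | 11111→A | 10→B
Decoded message: FAAB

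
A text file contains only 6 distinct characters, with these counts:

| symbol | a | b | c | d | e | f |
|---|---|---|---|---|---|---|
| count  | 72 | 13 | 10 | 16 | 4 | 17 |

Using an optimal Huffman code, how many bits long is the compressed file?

266

Greedily combine the two least-frequent nodes:
merge e(4) and c(10): 14
merge b(13) and 14: 27
merge d(16) and f(17): 33
merge 27 and 33: 60
merge 60 and a(72): 132
The encoded length is the sum of every internal node's weight: 14 + 27 + 33 + 60 + 132 = 266 bits.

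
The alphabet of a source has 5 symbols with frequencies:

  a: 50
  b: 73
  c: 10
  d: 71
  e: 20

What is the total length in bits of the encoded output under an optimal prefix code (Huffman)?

478

Merge the two smallest weights repeatedly:
c(10) + e(20) → 30
30 + a(50) → 80
d(71) + b(73) → 144
80 + 144 → 224
The encoded length is the sum of every internal node's weight: 30 + 80 + 144 + 224 = 478 bits.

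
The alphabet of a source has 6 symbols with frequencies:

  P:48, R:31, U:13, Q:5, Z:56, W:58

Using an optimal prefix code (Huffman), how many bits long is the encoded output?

Merge the two smallest weights repeatedly:
merge Q(5) and U(13): 18
merge 18 and R(31): 49
merge P(48) and 49: 97
merge Z(56) and W(58): 114
merge 97 and 114: 211
Total encoded bits = sum of merged weights = 18 + 49 + 97 + 114 + 211 = 489.

489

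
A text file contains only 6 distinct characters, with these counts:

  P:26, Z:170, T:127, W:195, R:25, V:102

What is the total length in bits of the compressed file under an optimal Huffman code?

Greedily combine the two least-frequent nodes:
merge R(25) and P(26): 51
merge 51 and V(102): 153
merge T(127) and 153: 280
merge Z(170) and W(195): 365
merge 280 and 365: 645
The encoded length is the sum of every internal node's weight: 51 + 153 + 280 + 365 + 645 = 1494 bits.

1494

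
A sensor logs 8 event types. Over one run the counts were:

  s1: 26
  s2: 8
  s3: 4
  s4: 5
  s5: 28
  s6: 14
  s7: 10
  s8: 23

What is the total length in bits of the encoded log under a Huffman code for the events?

326

Build the Huffman tree bottom-up:
s3(4) + s4(5) → 9
s2(8) + 9 → 17
s7(10) + s6(14) → 24
17 + s8(23) → 40
24 + s1(26) → 50
s5(28) + 40 → 68
50 + 68 → 118
Each symbol's bit-cost is frequency × depth; summing gives 326 bits (equivalently 9 + 17 + 24 + 40 + 50 + 68 + 118).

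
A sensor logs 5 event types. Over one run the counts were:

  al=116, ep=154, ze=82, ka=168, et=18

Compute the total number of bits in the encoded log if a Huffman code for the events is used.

Greedily combine the two least-frequent nodes:
combine et(18), ze(82) → 100
combine 100, al(116) → 216
combine ep(154), ka(168) → 322
combine 216, 322 → 538
The encoded length is the sum of every internal node's weight: 100 + 216 + 322 + 538 = 1176 bits.

1176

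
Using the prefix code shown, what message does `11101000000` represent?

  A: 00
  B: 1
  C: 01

BBBCAAA

Read left to right; each codeword is recognised as soon as it completes (prefix code):
  1→B | 1→B | 1→B | 01→C | 00→A | 00→A | 00→A
Decoded message: BBBCAAA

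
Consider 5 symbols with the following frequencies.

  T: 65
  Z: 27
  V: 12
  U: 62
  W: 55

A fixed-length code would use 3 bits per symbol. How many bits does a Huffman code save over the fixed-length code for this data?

Fixed-length: 3 bits × 221 symbols = 663 bits.
Huffman merges:
combine V(12), Z(27) → 39
combine 39, W(55) → 94
combine U(62), T(65) → 127
combine 94, 127 → 221
Huffman total = 39 + 94 + 127 + 221 = 481 bits.
Saving = 663 − 481 = 182 bits.

182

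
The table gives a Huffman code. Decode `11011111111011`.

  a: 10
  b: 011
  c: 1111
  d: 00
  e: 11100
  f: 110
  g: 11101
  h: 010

fccb

Read left to right; each codeword is recognised as soon as it completes (prefix code):
  110→f | 1111→c | 1111→c | 011→b
Decoded message: fccb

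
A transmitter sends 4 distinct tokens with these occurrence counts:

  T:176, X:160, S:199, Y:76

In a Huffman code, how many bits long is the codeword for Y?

Repeatedly merge the two smallest:
Y(76) + X(160) → 236
T(176) + S(199) → 375
236 + 375 → 611
Y's leaf is at depth 2, giving a 2-bit codeword.

2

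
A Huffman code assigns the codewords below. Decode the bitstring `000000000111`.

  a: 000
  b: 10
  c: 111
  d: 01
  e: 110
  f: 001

Read left to right; each codeword is recognised as soon as it completes (prefix code):
  000→a | 000→a | 000→a | 111→c
Decoded message: aaac

aaac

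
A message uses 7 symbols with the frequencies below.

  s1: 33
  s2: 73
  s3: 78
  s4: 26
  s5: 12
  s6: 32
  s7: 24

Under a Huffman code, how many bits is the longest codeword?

Merge the two lowest-weight nodes at each step:
merge s5(12) and s7(24): 36
merge s4(26) and s6(32): 58
merge s1(33) and 36: 69
merge 58 and 69: 127
merge s2(73) and s3(78): 151
merge 127 and 151: 278
Maximum depth reached is 4.

4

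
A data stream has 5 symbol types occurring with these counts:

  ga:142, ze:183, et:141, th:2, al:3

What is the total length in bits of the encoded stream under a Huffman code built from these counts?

Greedily combine the two least-frequent nodes:
merge th(2) and al(3): 5
merge 5 and et(141): 146
merge ga(142) and 146: 288
merge ze(183) and 288: 471
The encoded length is the sum of every internal node's weight: 5 + 146 + 288 + 471 = 910 bits.

910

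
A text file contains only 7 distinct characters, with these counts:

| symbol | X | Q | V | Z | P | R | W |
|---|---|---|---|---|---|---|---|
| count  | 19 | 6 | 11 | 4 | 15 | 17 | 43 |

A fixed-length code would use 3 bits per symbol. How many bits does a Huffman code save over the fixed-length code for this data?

Fixed-length: 3 bits × 115 symbols = 345 bits.
Huffman merges:
combine Z(4), Q(6) → 10
combine 10, V(11) → 21
combine P(15), R(17) → 32
combine X(19), 21 → 40
combine 32, 40 → 72
combine W(43), 72 → 115
Huffman total = 10 + 21 + 32 + 40 + 72 + 115 = 290 bits.
Saving = 345 − 290 = 55 bits.

55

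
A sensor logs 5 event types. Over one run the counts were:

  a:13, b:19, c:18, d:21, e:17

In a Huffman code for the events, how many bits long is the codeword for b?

2

Build the tree from the bottom:
a(13) + e(17) → 30
c(18) + b(19) → 37
d(21) + 30 → 51
37 + 51 → 88
The subtree containing b is merged 2 times, so code length = 2.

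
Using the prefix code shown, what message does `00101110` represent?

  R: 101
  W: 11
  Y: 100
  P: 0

PPRWP

Read left to right; each codeword is recognised as soon as it completes (prefix code):
  0→P | 0→P | 101→R | 11→W | 0→P
Decoded message: PPRWP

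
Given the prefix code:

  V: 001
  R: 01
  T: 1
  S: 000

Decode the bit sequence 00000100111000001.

SVVTTSV

Read left to right; each codeword is recognised as soon as it completes (prefix code):
  000→S | 001→V | 001→V | 1→T | 1→T | 000→S | 001→V
Decoded message: SVVTTSV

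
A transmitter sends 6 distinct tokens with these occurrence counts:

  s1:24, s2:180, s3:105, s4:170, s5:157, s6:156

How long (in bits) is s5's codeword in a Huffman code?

2

Repeatedly merge the two smallest:
combine s1(24), s3(105) → 129
combine 129, s6(156) → 285
combine s5(157), s4(170) → 327
combine s2(180), 285 → 465
combine 327, 465 → 792
s5 sits 2 levels below the root, so its codeword is 2 bits.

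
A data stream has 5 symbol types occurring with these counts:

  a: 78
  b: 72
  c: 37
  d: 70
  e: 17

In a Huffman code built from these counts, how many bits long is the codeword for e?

3

Huffman merges, smallest pair first:
combine e(17), c(37) → 54
combine 54, d(70) → 124
combine b(72), a(78) → 150
combine 124, 150 → 274
The subtree containing e is merged 3 times, so code length = 3.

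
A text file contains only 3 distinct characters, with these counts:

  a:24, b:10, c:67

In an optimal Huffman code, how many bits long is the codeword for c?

Repeatedly merge the two smallest:
combine b(10), a(24) → 34
combine 34, c(67) → 101
c is a child of the root — depth 1, so its codeword is a single bit.

1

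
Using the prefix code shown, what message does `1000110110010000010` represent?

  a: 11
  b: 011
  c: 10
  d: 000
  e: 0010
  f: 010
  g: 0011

Read left to right; each codeword is recognised as soon as it completes (prefix code):
  10→c | 0011→g | 011→b | 0010→e | 000→d | 010→f
Decoded message: cgbedf

cgbedf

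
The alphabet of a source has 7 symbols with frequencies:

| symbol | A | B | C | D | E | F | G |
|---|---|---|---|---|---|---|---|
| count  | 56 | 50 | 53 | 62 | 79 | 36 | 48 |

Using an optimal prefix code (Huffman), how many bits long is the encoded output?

Build the Huffman tree bottom-up:
merge F(36) and G(48): 84
merge B(50) and C(53): 103
merge A(56) and D(62): 118
merge E(79) and 84: 163
merge 103 and 118: 221
merge 163 and 221: 384
The encoded length is the sum of every internal node's weight: 84 + 103 + 118 + 163 + 221 + 384 = 1073 bits.

1073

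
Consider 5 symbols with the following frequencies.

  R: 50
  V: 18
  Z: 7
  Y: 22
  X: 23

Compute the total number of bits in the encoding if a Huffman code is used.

Build the Huffman tree bottom-up:
merge Z(7) and V(18): 25
merge Y(22) and X(23): 45
merge 25 and 45: 70
merge R(50) and 70: 120
Each symbol's bit-cost is frequency × depth; summing gives 260 bits (equivalently 25 + 45 + 70 + 120).

260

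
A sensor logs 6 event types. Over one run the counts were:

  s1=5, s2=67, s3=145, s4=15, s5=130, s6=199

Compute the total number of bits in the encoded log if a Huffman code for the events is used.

1229

Greedily combine the two least-frequent nodes:
combine s1(5), s4(15) → 20
combine 20, s2(67) → 87
combine 87, s5(130) → 217
combine s3(145), s6(199) → 344
combine 217, 344 → 561
The encoded length is the sum of every internal node's weight: 20 + 87 + 217 + 344 + 561 = 1229 bits.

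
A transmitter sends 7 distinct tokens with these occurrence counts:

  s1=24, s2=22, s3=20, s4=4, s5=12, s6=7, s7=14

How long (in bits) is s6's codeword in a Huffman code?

Huffman merges, smallest pair first:
combine s4(4), s6(7) → 11
combine 11, s5(12) → 23
combine s7(14), s3(20) → 34
combine s2(22), 23 → 45
combine s1(24), 34 → 58
combine 45, 58 → 103
s6 sits 4 levels below the root, so its codeword is 4 bits.

4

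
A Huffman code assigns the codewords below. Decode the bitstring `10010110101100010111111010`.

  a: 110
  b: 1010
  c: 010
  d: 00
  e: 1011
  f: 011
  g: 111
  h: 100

hecadegb

Read left to right; each codeword is recognised as soon as it completes (prefix code):
  100→h | 1011→e | 010→c | 110→a | 00→d | 1011→e | 111→g | 1010→b
Decoded message: hecadegb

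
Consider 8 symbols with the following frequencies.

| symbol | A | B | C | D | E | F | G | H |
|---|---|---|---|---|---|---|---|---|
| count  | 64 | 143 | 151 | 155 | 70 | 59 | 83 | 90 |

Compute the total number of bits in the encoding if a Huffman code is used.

Build the Huffman tree bottom-up:
F(59) + A(64) → 123
E(70) + G(83) → 153
H(90) + 123 → 213
B(143) + C(151) → 294
153 + D(155) → 308
213 + 294 → 507
308 + 507 → 815
Each symbol's bit-cost is frequency × depth; summing gives 2413 bits (equivalently 123 + 153 + 213 + 294 + 308 + 507 + 815).

2413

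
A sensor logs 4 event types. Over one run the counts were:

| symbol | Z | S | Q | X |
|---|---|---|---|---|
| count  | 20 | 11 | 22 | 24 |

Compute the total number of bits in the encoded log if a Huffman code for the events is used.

Merge the two smallest weights repeatedly:
merge S(11) and Z(20): 31
merge Q(22) and X(24): 46
merge 31 and 46: 77
Each symbol's bit-cost is frequency × depth; summing gives 154 bits (equivalently 31 + 46 + 77).

154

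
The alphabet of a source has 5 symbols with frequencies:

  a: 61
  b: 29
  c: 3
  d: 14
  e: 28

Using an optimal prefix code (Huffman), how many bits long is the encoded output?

271

Build the Huffman tree bottom-up:
combine c(3), d(14) → 17
combine 17, e(28) → 45
combine b(29), 45 → 74
combine a(61), 74 → 135
Each symbol's bit-cost is frequency × depth; summing gives 271 bits (equivalently 17 + 45 + 74 + 135).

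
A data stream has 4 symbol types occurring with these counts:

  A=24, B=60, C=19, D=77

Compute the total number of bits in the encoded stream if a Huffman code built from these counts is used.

326

Build the Huffman tree bottom-up:
merge C(19) and A(24): 43
merge 43 and B(60): 103
merge D(77) and 103: 180
Total encoded bits = sum of merged weights = 43 + 103 + 180 = 326.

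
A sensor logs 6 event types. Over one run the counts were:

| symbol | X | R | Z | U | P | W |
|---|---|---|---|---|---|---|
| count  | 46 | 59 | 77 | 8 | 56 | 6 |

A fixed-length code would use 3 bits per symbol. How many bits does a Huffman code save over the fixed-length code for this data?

178

Fixed-length: 3 bits × 252 symbols = 756 bits.
Huffman merges:
W(6) + U(8) → 14
14 + X(46) → 60
P(56) + R(59) → 115
60 + Z(77) → 137
115 + 137 → 252
Huffman total = 14 + 60 + 115 + 137 + 252 = 578 bits.
Saving = 756 − 578 = 178 bits.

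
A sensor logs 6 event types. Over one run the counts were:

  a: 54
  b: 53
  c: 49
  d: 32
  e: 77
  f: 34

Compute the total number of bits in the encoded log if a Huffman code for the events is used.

766

Merge the two smallest weights repeatedly:
combine d(32), f(34) → 66
combine c(49), b(53) → 102
combine a(54), 66 → 120
combine e(77), 102 → 179
combine 120, 179 → 299
The encoded length is the sum of every internal node's weight: 66 + 102 + 120 + 179 + 299 = 766 bits.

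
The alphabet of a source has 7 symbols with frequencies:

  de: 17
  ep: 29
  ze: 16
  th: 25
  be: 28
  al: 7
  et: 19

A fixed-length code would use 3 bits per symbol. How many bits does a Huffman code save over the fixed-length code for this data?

Fixed-length: 3 bits × 141 symbols = 423 bits.
Huffman merges:
combine al(7), ze(16) → 23
combine de(17), et(19) → 36
combine 23, th(25) → 48
combine be(28), ep(29) → 57
combine 36, 48 → 84
combine 57, 84 → 141
Huffman total = 23 + 36 + 48 + 57 + 84 + 141 = 389 bits.
Saving = 423 − 389 = 34 bits.

34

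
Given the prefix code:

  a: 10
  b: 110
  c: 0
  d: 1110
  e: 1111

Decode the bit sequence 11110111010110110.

Read left to right; each codeword is recognised as soon as it completes (prefix code):
  1111→e | 0→c | 1110→d | 10→a | 110→b | 110→b
Decoded message: ecdabb

ecdabb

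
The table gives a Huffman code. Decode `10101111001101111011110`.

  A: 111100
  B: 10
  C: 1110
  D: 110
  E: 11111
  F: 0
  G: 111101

BBADGC

Read left to right; each codeword is recognised as soon as it completes (prefix code):
  10→B | 10→B | 111100→A | 110→D | 111101→G | 1110→C
Decoded message: BBADGC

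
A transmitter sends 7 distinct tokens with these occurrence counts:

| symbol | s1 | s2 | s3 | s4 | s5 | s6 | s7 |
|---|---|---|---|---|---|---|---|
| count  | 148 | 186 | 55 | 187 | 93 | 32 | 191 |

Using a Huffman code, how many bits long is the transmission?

2379

Greedily combine the two least-frequent nodes:
merge s6(32) and s3(55): 87
merge 87 and s5(93): 180
merge s1(148) and 180: 328
merge s2(186) and s4(187): 373
merge s7(191) and 328: 519
merge 373 and 519: 892
Total encoded bits = sum of merged weights = 87 + 180 + 328 + 373 + 519 + 892 = 2379.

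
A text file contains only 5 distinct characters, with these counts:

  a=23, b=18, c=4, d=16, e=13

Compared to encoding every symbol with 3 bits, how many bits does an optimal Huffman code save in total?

57

Fixed-length: 3 bits × 74 symbols = 222 bits.
Huffman merges:
c(4) + e(13) → 17
d(16) + 17 → 33
b(18) + a(23) → 41
33 + 41 → 74
Huffman total = 17 + 33 + 41 + 74 = 165 bits.
Saving = 222 − 165 = 57 bits.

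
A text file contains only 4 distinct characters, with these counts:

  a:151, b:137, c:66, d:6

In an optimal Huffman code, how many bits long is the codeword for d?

3

Build the tree from the bottom:
combine d(6), c(66) → 72
combine 72, b(137) → 209
combine a(151), 209 → 360
d sits 3 levels below the root, so its codeword is 3 bits.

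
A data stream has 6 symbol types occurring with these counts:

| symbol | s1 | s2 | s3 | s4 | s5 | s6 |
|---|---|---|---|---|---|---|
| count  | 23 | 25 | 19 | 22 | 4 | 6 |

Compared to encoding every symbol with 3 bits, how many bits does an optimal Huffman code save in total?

Fixed-length: 3 bits × 99 symbols = 297 bits.
Huffman merges:
merge s5(4) and s6(6): 10
merge 10 and s3(19): 29
merge s4(22) and s1(23): 45
merge s2(25) and 29: 54
merge 45 and 54: 99
Huffman total = 10 + 29 + 45 + 54 + 99 = 237 bits.
Saving = 297 − 237 = 60 bits.

60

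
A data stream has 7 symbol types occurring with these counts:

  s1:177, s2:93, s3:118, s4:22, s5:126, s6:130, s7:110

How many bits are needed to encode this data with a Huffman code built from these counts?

Build the Huffman tree bottom-up:
s4(22) + s2(93) → 115
s7(110) + 115 → 225
s3(118) + s5(126) → 244
s6(130) + s1(177) → 307
225 + 244 → 469
307 + 469 → 776
Each symbol's bit-cost is frequency × depth; summing gives 2136 bits (equivalently 115 + 225 + 244 + 307 + 469 + 776).

2136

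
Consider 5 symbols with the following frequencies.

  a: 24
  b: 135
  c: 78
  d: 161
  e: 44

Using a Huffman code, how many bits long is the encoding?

Build the Huffman tree bottom-up:
merge a(24) and e(44): 68
merge 68 and c(78): 146
merge b(135) and 146: 281
merge d(161) and 281: 442
The encoded length is the sum of every internal node's weight: 68 + 146 + 281 + 442 = 937 bits.

937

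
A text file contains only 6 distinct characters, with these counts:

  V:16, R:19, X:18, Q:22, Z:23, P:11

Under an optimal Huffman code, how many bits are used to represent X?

Huffman merges, smallest pair first:
merge P(11) and V(16): 27
merge X(18) and R(19): 37
merge Q(22) and Z(23): 45
merge 27 and 37: 64
merge 45 and 64: 109
X sits 3 levels below the root, so its codeword is 3 bits.

3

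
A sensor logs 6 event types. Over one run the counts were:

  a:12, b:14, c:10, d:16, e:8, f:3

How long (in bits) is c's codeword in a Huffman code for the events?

3

Build the tree from the bottom:
f(3) + e(8) → 11
c(10) + 11 → 21
a(12) + b(14) → 26
d(16) + 21 → 37
26 + 37 → 63
c's leaf is at depth 3, giving a 3-bit codeword.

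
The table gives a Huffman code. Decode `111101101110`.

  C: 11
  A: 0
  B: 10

Read left to right; each codeword is recognised as soon as it completes (prefix code):
  11→C | 11→C | 0→A | 11→C | 0→A | 11→C | 10→B
Decoded message: CCACACB

CCACACB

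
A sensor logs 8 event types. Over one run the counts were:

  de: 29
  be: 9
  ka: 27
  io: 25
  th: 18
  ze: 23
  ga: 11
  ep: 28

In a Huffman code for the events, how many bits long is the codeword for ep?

3

Huffman merges, smallest pair first:
merge be(9) and ga(11): 20
merge th(18) and 20: 38
merge ze(23) and io(25): 48
merge ka(27) and ep(28): 55
merge de(29) and 38: 67
merge 48 and 55: 103
merge 67 and 103: 170
The subtree containing ep is merged 3 times, so code length = 3.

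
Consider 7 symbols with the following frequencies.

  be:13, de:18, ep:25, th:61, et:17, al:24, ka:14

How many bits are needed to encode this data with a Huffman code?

Build the Huffman tree bottom-up:
combine be(13), ka(14) → 27
combine et(17), de(18) → 35
combine al(24), ep(25) → 49
combine 27, 35 → 62
combine 49, th(61) → 110
combine 62, 110 → 172
The encoded length is the sum of every internal node's weight: 27 + 35 + 49 + 62 + 110 + 172 = 455 bits.

455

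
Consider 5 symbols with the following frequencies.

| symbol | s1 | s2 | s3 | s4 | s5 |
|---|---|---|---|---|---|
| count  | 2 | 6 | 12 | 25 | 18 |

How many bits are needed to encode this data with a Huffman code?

129

Greedily combine the two least-frequent nodes:
combine s1(2), s2(6) → 8
combine 8, s3(12) → 20
combine s5(18), 20 → 38
combine s4(25), 38 → 63
Total encoded bits = sum of merged weights = 8 + 20 + 38 + 63 = 129.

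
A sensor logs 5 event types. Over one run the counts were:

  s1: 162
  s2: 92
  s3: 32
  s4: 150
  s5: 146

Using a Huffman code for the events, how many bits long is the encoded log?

1288

Greedily combine the two least-frequent nodes:
merge s3(32) and s2(92): 124
merge 124 and s5(146): 270
merge s4(150) and s1(162): 312
merge 270 and 312: 582
Each symbol's bit-cost is frequency × depth; summing gives 1288 bits (equivalently 124 + 270 + 312 + 582).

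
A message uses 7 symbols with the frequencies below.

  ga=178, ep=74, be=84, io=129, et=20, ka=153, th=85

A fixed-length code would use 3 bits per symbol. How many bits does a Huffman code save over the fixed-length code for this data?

237

Fixed-length: 3 bits × 723 symbols = 2169 bits.
Huffman merges:
merge et(20) and ep(74): 94
merge be(84) and th(85): 169
merge 94 and io(129): 223
merge ka(153) and 169: 322
merge ga(178) and 223: 401
merge 322 and 401: 723
Huffman total = 94 + 169 + 223 + 322 + 401 + 723 = 1932 bits.
Saving = 2169 − 1932 = 237 bits.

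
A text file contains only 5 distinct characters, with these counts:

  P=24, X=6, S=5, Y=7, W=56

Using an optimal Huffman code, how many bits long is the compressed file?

169

Greedily combine the two least-frequent nodes:
combine S(5), X(6) → 11
combine Y(7), 11 → 18
combine 18, P(24) → 42
combine 42, W(56) → 98
Each symbol's bit-cost is frequency × depth; summing gives 169 bits (equivalently 11 + 18 + 42 + 98).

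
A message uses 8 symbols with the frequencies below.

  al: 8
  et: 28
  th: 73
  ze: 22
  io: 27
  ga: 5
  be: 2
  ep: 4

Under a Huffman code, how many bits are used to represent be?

Repeatedly merge the two smallest:
be(2) + ep(4) → 6
ga(5) + 6 → 11
al(8) + 11 → 19
19 + ze(22) → 41
io(27) + et(28) → 55
41 + 55 → 96
th(73) + 96 → 169
be sits 6 levels below the root, so its codeword is 6 bits.

6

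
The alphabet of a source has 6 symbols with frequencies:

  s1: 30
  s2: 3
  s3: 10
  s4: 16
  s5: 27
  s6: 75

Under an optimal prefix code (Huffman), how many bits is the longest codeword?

5

Merge the two lowest-weight nodes at each step:
combine s2(3), s3(10) → 13
combine 13, s4(16) → 29
combine s5(27), 29 → 56
combine s1(30), 56 → 86
combine s6(75), 86 → 161
The first pair merged (s2, s3) ends up deepest, at depth 5.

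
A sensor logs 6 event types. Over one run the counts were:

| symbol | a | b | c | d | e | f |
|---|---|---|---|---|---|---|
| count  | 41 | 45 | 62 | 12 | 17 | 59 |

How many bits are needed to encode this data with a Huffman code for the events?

571

Merge the two smallest weights repeatedly:
combine d(12), e(17) → 29
combine 29, a(41) → 70
combine b(45), f(59) → 104
combine c(62), 70 → 132
combine 104, 132 → 236
Total encoded bits = sum of merged weights = 29 + 70 + 104 + 132 + 236 = 571.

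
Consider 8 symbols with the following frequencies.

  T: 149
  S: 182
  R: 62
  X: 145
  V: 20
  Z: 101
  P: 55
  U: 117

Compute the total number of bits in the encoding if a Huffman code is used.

2374

Merge the two smallest weights repeatedly:
combine V(20), P(55) → 75
combine R(62), 75 → 137
combine Z(101), U(117) → 218
combine 137, X(145) → 282
combine T(149), S(182) → 331
combine 218, 282 → 500
combine 331, 500 → 831
Total encoded bits = sum of merged weights = 75 + 137 + 218 + 282 + 331 + 500 + 831 = 2374.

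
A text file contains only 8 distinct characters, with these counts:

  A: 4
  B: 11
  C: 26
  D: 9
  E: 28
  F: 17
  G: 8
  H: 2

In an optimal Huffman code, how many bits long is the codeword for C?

Repeatedly merge the two smallest:
H(2) + A(4) → 6
6 + G(8) → 14
D(9) + B(11) → 20
14 + F(17) → 31
20 + C(26) → 46
E(28) + 31 → 59
46 + 59 → 105
C's leaf is at depth 2, giving a 2-bit codeword.

2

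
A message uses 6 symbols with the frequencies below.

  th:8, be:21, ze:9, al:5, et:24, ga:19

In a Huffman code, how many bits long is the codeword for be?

2

Build the tree from the bottom:
merge al(5) and th(8): 13
merge ze(9) and 13: 22
merge ga(19) and be(21): 40
merge 22 and et(24): 46
merge 40 and 46: 86
The subtree containing be is merged 2 times, so code length = 2.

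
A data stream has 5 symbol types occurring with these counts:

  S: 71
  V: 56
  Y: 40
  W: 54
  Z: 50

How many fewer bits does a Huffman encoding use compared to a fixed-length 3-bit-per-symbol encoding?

181

Fixed-length: 3 bits × 271 symbols = 813 bits.
Huffman merges:
merge Y(40) and Z(50): 90
merge W(54) and V(56): 110
merge S(71) and 90: 161
merge 110 and 161: 271
Huffman total = 90 + 110 + 161 + 271 = 632 bits.
Saving = 813 − 632 = 181 bits.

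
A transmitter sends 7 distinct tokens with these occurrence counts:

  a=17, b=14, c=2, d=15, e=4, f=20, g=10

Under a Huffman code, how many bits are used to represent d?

3

Repeatedly merge the two smallest:
combine c(2), e(4) → 6
combine 6, g(10) → 16
combine b(14), d(15) → 29
combine 16, a(17) → 33
combine f(20), 29 → 49
combine 33, 49 → 82
The subtree containing d is merged 3 times, so code length = 3.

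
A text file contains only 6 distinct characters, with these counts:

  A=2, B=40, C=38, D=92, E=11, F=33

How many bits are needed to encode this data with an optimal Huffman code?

477

Merge the two smallest weights repeatedly:
merge A(2) and E(11): 13
merge 13 and F(33): 46
merge C(38) and B(40): 78
merge 46 and 78: 124
merge D(92) and 124: 216
Total encoded bits = sum of merged weights = 13 + 46 + 78 + 124 + 216 = 477.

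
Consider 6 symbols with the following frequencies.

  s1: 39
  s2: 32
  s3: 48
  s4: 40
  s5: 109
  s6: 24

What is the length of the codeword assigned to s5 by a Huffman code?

1

Repeatedly merge the two smallest:
combine s6(24), s2(32) → 56
combine s1(39), s4(40) → 79
combine s3(48), 56 → 104
combine 79, 104 → 183
combine s5(109), 183 → 292
s5 is a child of the root — depth 1, so its codeword is a single bit.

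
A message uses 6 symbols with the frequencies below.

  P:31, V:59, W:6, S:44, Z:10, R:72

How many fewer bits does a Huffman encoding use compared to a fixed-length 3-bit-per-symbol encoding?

159

Fixed-length: 3 bits × 222 symbols = 666 bits.
Huffman merges:
merge W(6) and Z(10): 16
merge 16 and P(31): 47
merge S(44) and 47: 91
merge V(59) and R(72): 131
merge 91 and 131: 222
Huffman total = 16 + 47 + 91 + 131 + 222 = 507 bits.
Saving = 666 − 507 = 159 bits.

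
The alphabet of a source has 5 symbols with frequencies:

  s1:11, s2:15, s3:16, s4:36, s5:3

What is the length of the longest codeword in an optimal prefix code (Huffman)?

Merge the two lowest-weight nodes at each step:
s5(3) + s1(11) → 14
14 + s2(15) → 29
s3(16) + 29 → 45
s4(36) + 45 → 81
The first pair merged (s5, s1) ends up deepest, at depth 4.

4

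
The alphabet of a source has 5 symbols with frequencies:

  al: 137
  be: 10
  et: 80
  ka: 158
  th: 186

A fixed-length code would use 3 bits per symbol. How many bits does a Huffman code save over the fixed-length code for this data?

Fixed-length: 3 bits × 571 symbols = 1713 bits.
Huffman merges:
be(10) + et(80) → 90
90 + al(137) → 227
ka(158) + th(186) → 344
227 + 344 → 571
Huffman total = 90 + 227 + 344 + 571 = 1232 bits.
Saving = 1713 − 1232 = 481 bits.

481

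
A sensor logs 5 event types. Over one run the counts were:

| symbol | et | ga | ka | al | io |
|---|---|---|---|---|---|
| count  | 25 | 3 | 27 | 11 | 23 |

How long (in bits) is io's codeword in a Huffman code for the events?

Repeatedly merge the two smallest:
combine ga(3), al(11) → 14
combine 14, io(23) → 37
combine et(25), ka(27) → 52
combine 37, 52 → 89
io sits 2 levels below the root, so its codeword is 2 bits.

2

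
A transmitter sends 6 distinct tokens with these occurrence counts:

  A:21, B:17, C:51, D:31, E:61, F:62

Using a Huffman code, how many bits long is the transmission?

Merge the two smallest weights repeatedly:
B(17) + A(21) → 38
D(31) + 38 → 69
C(51) + E(61) → 112
F(62) + 69 → 131
112 + 131 → 243
Each symbol's bit-cost is frequency × depth; summing gives 593 bits (equivalently 38 + 69 + 112 + 131 + 243).

593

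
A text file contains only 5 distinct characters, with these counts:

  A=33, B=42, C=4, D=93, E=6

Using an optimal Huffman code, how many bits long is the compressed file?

316

Greedily combine the two least-frequent nodes:
combine C(4), E(6) → 10
combine 10, A(33) → 43
combine B(42), 43 → 85
combine 85, D(93) → 178
Total encoded bits = sum of merged weights = 10 + 43 + 85 + 178 = 316.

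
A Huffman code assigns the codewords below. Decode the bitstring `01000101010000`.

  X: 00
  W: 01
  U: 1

WXWWWXX

Read left to right; each codeword is recognised as soon as it completes (prefix code):
  01→W | 00→X | 01→W | 01→W | 01→W | 00→X | 00→X
Decoded message: WXWWWXX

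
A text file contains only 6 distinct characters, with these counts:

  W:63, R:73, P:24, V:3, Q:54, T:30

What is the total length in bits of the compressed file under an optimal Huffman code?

Merge the two smallest weights repeatedly:
merge V(3) and P(24): 27
merge 27 and T(30): 57
merge Q(54) and 57: 111
merge W(63) and R(73): 136
merge 111 and 136: 247
The encoded length is the sum of every internal node's weight: 27 + 57 + 111 + 136 + 247 = 578 bits.

578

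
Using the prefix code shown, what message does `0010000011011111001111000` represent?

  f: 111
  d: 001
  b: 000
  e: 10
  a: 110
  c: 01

Read left to right; each codeword is recognised as soon as it completes (prefix code):
  001→d | 000→b | 001→d | 10→e | 111→f | 110→a | 01→c | 111→f | 000→b
Decoded message: dbdefacfb

dbdefacfb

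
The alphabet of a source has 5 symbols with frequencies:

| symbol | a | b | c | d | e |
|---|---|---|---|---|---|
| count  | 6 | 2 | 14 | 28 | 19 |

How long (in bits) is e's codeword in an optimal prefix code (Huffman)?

2

Build the tree from the bottom:
b(2) + a(6) → 8
8 + c(14) → 22
e(19) + 22 → 41
d(28) + 41 → 69
e sits 2 levels below the root, so its codeword is 2 bits.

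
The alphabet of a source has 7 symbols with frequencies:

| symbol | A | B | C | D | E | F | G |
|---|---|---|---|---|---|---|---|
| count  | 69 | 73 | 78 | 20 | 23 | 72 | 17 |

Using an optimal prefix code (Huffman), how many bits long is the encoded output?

Greedily combine the two least-frequent nodes:
combine G(17), D(20) → 37
combine E(23), 37 → 60
combine 60, A(69) → 129
combine F(72), B(73) → 145
combine C(78), 129 → 207
combine 145, 207 → 352
Total encoded bits = sum of merged weights = 37 + 60 + 129 + 145 + 207 + 352 = 930.

930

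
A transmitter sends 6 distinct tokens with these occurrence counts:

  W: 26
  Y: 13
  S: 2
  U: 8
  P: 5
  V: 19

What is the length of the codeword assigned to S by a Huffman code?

4

Build the tree from the bottom:
S(2) + P(5) → 7
7 + U(8) → 15
Y(13) + 15 → 28
V(19) + W(26) → 45
28 + 45 → 73
S's leaf is at depth 4, giving a 4-bit codeword.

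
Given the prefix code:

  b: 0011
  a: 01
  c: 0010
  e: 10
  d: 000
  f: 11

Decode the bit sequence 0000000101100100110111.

Read left to right; each codeword is recognised as soon as it completes (prefix code):
  000→d | 000→d | 01→a | 01→a | 10→e | 01→a | 0011→b | 01→a | 11→f
Decoded message: ddaaeabaf

ddaaeabaf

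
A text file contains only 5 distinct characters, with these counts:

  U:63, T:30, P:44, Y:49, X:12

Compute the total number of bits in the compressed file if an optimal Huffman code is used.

Merge the two smallest weights repeatedly:
combine X(12), T(30) → 42
combine 42, P(44) → 86
combine Y(49), U(63) → 112
combine 86, 112 → 198
Each symbol's bit-cost is frequency × depth; summing gives 438 bits (equivalently 42 + 86 + 112 + 198).

438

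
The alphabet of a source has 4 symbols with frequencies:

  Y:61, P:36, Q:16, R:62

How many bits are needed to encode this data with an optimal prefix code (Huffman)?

340

Build the Huffman tree bottom-up:
Q(16) + P(36) → 52
52 + Y(61) → 113
R(62) + 113 → 175
The encoded length is the sum of every internal node's weight: 52 + 113 + 175 = 340 bits.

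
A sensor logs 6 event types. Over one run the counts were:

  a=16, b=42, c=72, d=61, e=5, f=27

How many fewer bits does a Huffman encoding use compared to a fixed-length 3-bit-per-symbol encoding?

Fixed-length: 3 bits × 223 symbols = 669 bits.
Huffman merges:
e(5) + a(16) → 21
21 + f(27) → 48
b(42) + 48 → 90
d(61) + c(72) → 133
90 + 133 → 223
Huffman total = 21 + 48 + 90 + 133 + 223 = 515 bits.
Saving = 669 − 515 = 154 bits.

154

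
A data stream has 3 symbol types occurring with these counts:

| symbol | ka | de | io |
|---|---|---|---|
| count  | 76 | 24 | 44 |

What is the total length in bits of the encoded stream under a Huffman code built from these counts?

Merge the two smallest weights repeatedly:
combine de(24), io(44) → 68
combine 68, ka(76) → 144
The encoded length is the sum of every internal node's weight: 68 + 144 = 212 bits.

212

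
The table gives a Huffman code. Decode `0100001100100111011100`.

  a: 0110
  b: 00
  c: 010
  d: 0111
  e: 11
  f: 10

cbacddb

Read left to right; each codeword is recognised as soon as it completes (prefix code):
  010→c | 00→b | 0110→a | 010→c | 0111→d | 0111→d | 00→b
Decoded message: cbacddb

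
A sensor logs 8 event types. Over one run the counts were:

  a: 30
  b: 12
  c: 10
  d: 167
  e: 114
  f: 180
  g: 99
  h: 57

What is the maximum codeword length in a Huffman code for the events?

6

Merge the two lowest-weight nodes at each step:
merge c(10) and b(12): 22
merge 22 and a(30): 52
merge 52 and h(57): 109
merge g(99) and 109: 208
merge e(114) and d(167): 281
merge f(180) and 208: 388
merge 281 and 388: 669
The rarest symbols sit at the bottom; the longest codeword is 6 bits.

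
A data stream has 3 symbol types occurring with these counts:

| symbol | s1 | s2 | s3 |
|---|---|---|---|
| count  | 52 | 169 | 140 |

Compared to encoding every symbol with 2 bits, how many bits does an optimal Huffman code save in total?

Fixed-length: 2 bits × 361 symbols = 722 bits.
Huffman merges:
s1(52) + s3(140) → 192
s2(169) + 192 → 361
Huffman total = 192 + 361 = 553 bits.
Saving = 722 − 553 = 169 bits.

169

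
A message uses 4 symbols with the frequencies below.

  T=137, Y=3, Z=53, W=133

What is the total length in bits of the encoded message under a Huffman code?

Greedily combine the two least-frequent nodes:
combine Y(3), Z(53) → 56
combine 56, W(133) → 189
combine T(137), 189 → 326
The encoded length is the sum of every internal node's weight: 56 + 189 + 326 = 571 bits.

571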